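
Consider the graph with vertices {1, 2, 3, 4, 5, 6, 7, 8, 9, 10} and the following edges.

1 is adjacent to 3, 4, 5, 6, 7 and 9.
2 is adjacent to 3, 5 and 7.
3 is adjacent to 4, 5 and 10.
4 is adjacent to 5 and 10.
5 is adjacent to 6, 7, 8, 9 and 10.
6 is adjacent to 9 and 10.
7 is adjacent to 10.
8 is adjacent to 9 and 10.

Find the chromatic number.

1, 5, 6, 9 form a clique, so at least 4 colors are needed.
One proper 4-coloring: 1=b, 2=b, 3=c, 4=d, 5=a, 6=c, 7=c, 8=c, 9=d, 10=b. Each edge has distinct colors on its endpoints.

4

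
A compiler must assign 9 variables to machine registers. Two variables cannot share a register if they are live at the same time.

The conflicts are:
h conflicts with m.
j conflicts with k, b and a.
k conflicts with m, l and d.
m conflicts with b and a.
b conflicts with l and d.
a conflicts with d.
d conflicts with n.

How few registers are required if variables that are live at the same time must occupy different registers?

2

b and l conflict, so at least 2 registers are needed.
2 registers suffice: register 1 → {h, k, b, a, n}; register 2 → {j, m, l, d}. No two conflicting variables share a register.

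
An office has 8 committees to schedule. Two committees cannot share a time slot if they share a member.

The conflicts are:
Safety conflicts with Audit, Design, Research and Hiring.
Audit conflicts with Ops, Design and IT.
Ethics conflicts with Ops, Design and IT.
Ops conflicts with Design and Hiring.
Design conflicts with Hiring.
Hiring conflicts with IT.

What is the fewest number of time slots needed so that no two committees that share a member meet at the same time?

Ops, Design, Hiring pairwise conflict, so at least 3 time slots are needed.
3 time slots suffice: Safety=3, Audit=2, Ethics=2, Ops=3, Design=1, Research=1, Hiring=2, IT=1. Each listed conflict is separated.

3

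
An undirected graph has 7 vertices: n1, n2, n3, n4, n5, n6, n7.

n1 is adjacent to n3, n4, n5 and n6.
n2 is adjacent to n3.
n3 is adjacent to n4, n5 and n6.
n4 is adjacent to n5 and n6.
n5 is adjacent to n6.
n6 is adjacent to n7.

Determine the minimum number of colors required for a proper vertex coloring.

n1, n3, n4, n5, n6 form a clique, so at least 5 colors are needed.
5 colors suffice: color 1 → {n3, n7}; color 2 → {n2, n6}; color 3 → {n4}; color 4 → {n5}; color 5 → {n1}. No two adjacent vertices share a color.

5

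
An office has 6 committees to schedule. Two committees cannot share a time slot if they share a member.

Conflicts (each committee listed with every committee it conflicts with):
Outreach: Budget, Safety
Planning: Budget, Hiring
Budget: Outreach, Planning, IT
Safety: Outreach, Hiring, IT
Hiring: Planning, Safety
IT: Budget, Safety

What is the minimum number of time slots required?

The cycle Budget-IT-Safety-Hiring-Planning-Budget has odd length 5, so it cannot be 2-colored; at least 3 time slots are needed.
3 time slots suffice: time slot 1 → {Budget, Safety}; time slot 2 → {Outreach, Planning, IT}; time slot 3 → {Hiring}. Each listed conflict is separated.

3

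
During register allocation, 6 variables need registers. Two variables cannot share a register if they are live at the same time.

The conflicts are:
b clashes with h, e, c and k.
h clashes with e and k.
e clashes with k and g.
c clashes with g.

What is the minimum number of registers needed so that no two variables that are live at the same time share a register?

b, h, e, k pairwise conflict, so at least 4 registers are needed.
4 registers suffice: register 1 → {e, c}; register 2 → {b, g}; register 3 → {h}; register 4 → {k}. No two conflicting variables share a register.

4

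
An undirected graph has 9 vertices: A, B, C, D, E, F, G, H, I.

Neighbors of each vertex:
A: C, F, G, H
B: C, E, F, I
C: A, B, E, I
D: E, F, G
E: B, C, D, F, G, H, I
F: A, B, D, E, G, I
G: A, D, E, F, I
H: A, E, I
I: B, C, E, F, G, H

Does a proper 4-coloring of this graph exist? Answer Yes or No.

The chromatic number is 4. B, C, E, I are mutually adjacent (a clique of size 4), so at least 4 colors are needed.
4 colors suffice: color 1 → {A, E}; color 2 → {D, I}; color 3 → {C, F, H}; color 4 → {B, G}.
That is already a proper 4-coloring.

Yes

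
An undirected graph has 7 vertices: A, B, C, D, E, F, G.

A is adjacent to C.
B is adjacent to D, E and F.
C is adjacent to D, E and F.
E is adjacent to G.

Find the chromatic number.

2

E and G are adjacent, so at least 2 colors are needed.
A valid assignment using 2 colors: A=blue, B=red, C=red, D=blue, E=blue, F=blue, G=red. No two adjacent vertices share a color.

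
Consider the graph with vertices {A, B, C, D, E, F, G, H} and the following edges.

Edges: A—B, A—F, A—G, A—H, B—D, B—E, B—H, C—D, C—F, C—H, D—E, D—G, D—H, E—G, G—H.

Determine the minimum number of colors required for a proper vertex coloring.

3

B, D, E are mutually adjacent, so at least 3 colors are needed.
3 colors suffice: color 1 → {E, F, H}; color 2 → {A, D}; color 3 → {B, C, G}. No two adjacent vertices share a color.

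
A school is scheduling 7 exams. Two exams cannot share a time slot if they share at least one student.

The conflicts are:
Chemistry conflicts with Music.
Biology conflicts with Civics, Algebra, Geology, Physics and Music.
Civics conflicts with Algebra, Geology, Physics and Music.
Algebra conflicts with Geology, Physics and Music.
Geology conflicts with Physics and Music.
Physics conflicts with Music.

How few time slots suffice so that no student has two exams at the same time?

Biology, Civics, Algebra, Geology, Physics, Music pairwise conflict, so at least 6 time slots are needed.
Using 6 time slots: Chemistry=2, Biology=3, Civics=2, Algebra=6, Geology=4, Physics=5, Music=1. Every pair that conflicts lands in different time slots.

6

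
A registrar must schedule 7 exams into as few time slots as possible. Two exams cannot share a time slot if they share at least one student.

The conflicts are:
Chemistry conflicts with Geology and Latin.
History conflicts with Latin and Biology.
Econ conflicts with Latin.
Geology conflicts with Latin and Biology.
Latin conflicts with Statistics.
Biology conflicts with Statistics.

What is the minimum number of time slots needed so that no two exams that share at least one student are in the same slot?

3

Chemistry, Geology, Latin all conflict with each other, so at least 3 time slots are needed.
A valid assignment using 3 time slots: Chemistry=3, History=2, Econ=2, Geology=2, Latin=1, Biology=1, Statistics=2. No two conflicting exams share a time slot.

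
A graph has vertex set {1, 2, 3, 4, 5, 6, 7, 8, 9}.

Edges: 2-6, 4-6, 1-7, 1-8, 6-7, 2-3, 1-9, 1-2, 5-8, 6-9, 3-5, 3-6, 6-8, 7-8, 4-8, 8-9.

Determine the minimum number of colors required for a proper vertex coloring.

3

2, 3, 6 are mutually adjacent, so at least 3 colors are needed.
3 colors suffice: color a → {1, 5, 6}; color b → {2, 8}; color c → {3, 4, 7, 9}. No two adjacent vertices share a color.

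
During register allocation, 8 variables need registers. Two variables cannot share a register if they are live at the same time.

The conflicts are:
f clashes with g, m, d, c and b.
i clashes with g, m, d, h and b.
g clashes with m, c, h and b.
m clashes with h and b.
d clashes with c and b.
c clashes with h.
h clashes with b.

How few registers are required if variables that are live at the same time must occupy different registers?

i, g, m, h, b pairwise conflict, so at least 5 registers are needed.
A valid assignment using 5 registers: f=3, i=3, g=2, m=5, d=2, c=1, h=4, b=1. Every pair that conflicts lands in different registers.

5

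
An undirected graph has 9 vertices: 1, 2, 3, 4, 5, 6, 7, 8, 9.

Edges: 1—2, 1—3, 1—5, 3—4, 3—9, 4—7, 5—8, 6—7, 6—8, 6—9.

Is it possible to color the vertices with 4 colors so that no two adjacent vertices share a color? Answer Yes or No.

The chromatic number is 3. The cycle 6-9-3-4-7-6 has odd length 5, so it cannot be 2-colored; at least 3 colors are needed.
3 colors suffice: color a → {2, 3, 5, 6}; color b → {1, 7, 8, 9}; color c → {4}.
Since 4 ≥ 3, a proper 4-coloring certainly exists.

Yes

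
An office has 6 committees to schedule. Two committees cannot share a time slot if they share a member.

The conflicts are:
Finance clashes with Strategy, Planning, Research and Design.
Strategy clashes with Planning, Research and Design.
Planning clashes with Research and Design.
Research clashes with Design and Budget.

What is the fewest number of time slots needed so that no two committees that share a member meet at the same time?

Finance, Strategy, Planning, Research, Design pairwise conflict, so at least 5 time slots are needed.
5 time slots suffice: time slot 1 → {Research}; time slot 2 → {Strategy, Budget}; time slot 3 → {Design}; time slot 4 → {Planning}; time slot 5 → {Finance}. No two conflicting committees share a time slot.

5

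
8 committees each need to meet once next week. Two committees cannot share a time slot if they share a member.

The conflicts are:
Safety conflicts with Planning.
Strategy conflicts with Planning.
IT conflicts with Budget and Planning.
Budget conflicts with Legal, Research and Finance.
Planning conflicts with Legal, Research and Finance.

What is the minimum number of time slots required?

2

IT and Planning conflict, so at least 2 time slots are needed.
2 time slots suffice: time slot 1 → {Budget, Planning}; time slot 2 → {Safety, Strategy, IT, Legal, Research, Finance}. Every pair that conflicts lands in different time slots.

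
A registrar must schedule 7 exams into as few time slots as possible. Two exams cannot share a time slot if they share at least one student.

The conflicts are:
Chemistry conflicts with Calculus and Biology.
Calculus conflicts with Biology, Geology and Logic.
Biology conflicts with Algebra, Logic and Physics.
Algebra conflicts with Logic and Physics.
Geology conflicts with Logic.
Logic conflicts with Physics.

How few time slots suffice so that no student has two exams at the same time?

Biology, Algebra, Logic, Physics pairwise conflict, so at least 4 time slots are needed.
4 time slots suffice: time slot 1 → {Chemistry, Logic}; time slot 2 → {Biology, Geology}; time slot 3 → {Calculus, Physics}; time slot 4 → {Algebra}. Every pair that conflicts lands in different time slots.

4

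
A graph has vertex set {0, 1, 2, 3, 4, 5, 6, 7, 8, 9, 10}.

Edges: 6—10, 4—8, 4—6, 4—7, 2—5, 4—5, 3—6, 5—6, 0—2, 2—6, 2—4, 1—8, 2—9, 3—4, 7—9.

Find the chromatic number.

2, 4, 5, 6 form a clique, so at least 4 colors are needed.
One proper 4-coloring: 0=red, 1=red, 2=green, 3=green, 4=red, 5=yellow, 6=blue, 7=blue, 8=blue, 9=red, 10=red. No two adjacent vertices share a color.

4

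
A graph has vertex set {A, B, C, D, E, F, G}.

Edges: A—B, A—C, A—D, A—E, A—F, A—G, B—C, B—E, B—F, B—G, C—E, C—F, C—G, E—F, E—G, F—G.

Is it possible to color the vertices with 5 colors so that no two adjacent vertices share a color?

No

A, B, C, E, F, G are pairwise adjacent (a clique of size 6), so at least 6 colors are needed.
So 5 colors are not enough.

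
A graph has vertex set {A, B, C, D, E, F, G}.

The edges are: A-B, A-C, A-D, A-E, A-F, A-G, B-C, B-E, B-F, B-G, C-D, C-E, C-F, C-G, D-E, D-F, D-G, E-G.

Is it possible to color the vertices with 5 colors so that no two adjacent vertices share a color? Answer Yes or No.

Yes

The chromatic number is 5. A, B, C, E, G form a clique, so at least 5 colors are needed.
A valid assignment using 5 colors: A=2, B=4, C=1, D=4, E=5, F=3, G=3.
That is already a proper 5-coloring.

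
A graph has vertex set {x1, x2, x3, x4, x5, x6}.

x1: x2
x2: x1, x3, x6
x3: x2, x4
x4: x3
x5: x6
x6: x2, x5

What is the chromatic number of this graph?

2

x2 and x3 are adjacent, so at least 2 colors are needed.
One proper 2-coloring: x1=blue, x2=red, x3=blue, x4=red, x5=red, x6=blue. Every edge joins two different colors.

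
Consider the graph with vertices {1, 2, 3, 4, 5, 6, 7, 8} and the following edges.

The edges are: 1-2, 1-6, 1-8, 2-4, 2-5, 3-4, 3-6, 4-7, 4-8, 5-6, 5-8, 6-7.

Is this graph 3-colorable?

Yes

The chromatic number is 3. The cycle 2-5-6-7-4-2 has odd length 5, so it cannot be 2-colored; at least 3 colors are needed.
One proper 3-coloring: 1=green, 2=blue, 3=blue, 4=red, 5=green, 6=red, 7=blue, 8=blue.
That is already a proper 3-coloring.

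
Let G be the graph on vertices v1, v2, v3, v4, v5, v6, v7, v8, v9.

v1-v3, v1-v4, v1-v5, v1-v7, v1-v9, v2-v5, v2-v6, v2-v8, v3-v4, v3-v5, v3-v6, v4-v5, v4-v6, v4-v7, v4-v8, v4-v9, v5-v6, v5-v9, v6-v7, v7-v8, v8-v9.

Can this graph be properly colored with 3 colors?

v1, v3, v4, v5 form a clique, so at least 4 colors are needed.
So 3 colors are not enough.

No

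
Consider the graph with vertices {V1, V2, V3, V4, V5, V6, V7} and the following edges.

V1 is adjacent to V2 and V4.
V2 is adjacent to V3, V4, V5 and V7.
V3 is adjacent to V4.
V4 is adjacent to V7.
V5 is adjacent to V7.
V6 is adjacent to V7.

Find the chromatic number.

V2, V4, V7 are pairwise adjacent, so at least 3 colors are needed.
A valid assignment using 3 colors: V1=green, V2=red, V3=green, V4=blue, V5=blue, V6=red, V7=green. No two adjacent vertices share a color.

3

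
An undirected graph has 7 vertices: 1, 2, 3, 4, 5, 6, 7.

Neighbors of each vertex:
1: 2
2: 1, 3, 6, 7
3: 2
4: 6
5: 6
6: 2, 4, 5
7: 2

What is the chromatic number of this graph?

1 and 2 are adjacent, so at least 2 colors are needed.
2 colors suffice: color red → {2, 4, 5}; color blue → {1, 3, 6, 7}. No two adjacent vertices share a color.

2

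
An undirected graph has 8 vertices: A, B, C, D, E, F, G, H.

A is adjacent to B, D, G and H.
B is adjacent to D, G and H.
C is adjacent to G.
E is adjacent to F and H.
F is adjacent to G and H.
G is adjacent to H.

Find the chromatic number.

A, B, G, H are mutually adjacent (a clique of size 4), so at least 4 colors are needed.
4 colors suffice: color 1 → {C, D, H}; color 2 → {E, G}; color 3 → {A, F}; color 4 → {B}. Every edge joins two different colors.

4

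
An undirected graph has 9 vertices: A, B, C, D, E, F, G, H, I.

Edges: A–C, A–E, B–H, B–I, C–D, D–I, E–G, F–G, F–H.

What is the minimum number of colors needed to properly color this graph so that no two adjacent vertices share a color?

The cycle G-F-H-B-I-D-C-A-E-G has odd length 9, so it cannot be 2-colored; at least 3 colors are needed.
3 colors suffice: color red → {C, G, H, I}; color blue → {A, B, D, F}; color green → {E}. No two adjacent vertices share a color.

3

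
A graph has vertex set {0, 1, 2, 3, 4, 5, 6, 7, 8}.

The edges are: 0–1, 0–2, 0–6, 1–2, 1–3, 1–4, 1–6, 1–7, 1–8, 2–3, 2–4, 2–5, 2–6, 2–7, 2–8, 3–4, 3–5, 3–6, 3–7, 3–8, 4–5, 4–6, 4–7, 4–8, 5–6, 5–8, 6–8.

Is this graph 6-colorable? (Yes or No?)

Yes

The chromatic number is 6. 2, 3, 4, 5, 6, 8 form a clique, so at least 6 colors are needed.
6 colors suffice: color red → {2}; color blue → {6, 7}; color green → {0, 3}; color yellow → {1, 5}; color purple → {4}; color orange → {8}.
That is already a proper 6-coloring.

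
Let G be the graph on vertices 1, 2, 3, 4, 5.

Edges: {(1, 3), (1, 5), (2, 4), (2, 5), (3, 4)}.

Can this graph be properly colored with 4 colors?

The chromatic number is 3. The cycle 3-4-2-5-1-3 has odd length 5, so it cannot be 2-colored; at least 3 colors are needed.
3 colors suffice: 1=blue, 2=red, 3=red, 4=blue, 5=green.
Since 4 ≥ 3, a proper 4-coloring certainly exists.

Yes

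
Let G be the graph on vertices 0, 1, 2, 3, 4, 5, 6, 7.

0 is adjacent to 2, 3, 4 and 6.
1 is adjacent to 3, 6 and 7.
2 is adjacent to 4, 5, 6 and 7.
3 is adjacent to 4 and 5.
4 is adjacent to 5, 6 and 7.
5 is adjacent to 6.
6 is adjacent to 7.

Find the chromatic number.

4

2, 4, 5, 6 are pairwise adjacent (a clique of size 4), so at least 4 colors are needed.
4 colors suffice: 0=d, 1=b, 2=c, 3=a, 4=b, 5=d, 6=a, 7=d. No two adjacent vertices share a color.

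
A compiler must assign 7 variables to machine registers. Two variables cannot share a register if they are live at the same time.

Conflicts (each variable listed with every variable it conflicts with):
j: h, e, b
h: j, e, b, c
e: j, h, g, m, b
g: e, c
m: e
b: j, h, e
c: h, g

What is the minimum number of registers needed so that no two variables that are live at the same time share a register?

j, h, e, b all conflict with each other, so at least 4 registers are needed.
A valid assignment using 4 registers: j=3, h=2, e=1, g=2, m=2, b=4, c=1. Every pair that conflicts lands in different registers.

4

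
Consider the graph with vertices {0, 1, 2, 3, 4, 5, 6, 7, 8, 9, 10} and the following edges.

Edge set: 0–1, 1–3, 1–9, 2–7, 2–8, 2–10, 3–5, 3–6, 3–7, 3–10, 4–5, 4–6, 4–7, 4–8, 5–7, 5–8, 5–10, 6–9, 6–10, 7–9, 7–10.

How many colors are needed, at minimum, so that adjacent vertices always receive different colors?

3, 5, 7, 10 are mutually adjacent (a clique of size 4), so at least 4 colors are needed.
A valid assignment using 4 colors: 0=b, 1=a, 2=b, 3=b, 4=b, 5=d, 6=a, 7=a, 8=a, 9=b, 10=c. No two adjacent vertices share a color.

4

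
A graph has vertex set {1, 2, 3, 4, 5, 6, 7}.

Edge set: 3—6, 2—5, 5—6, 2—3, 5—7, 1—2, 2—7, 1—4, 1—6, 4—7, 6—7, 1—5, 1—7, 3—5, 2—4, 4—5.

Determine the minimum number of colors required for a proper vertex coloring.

1, 2, 4, 5, 7 form a clique, so at least 5 colors are needed.
5 colors suffice: color red → {5}; color blue → {1, 3}; color green → {2, 6}; color yellow → {7}; color purple → {4}. Every edge joins two different colors.

5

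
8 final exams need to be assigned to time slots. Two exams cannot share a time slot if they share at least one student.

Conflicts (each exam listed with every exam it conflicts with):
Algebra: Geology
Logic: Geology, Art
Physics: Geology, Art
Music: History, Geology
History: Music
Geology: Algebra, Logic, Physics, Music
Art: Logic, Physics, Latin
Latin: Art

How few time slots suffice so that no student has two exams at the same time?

2

Music and History conflict, so at least 2 time slots are needed.
2 time slots suffice: time slot 1 → {History, Geology, Art}; time slot 2 → {Algebra, Logic, Physics, Music, Latin}. Each listed conflict is separated.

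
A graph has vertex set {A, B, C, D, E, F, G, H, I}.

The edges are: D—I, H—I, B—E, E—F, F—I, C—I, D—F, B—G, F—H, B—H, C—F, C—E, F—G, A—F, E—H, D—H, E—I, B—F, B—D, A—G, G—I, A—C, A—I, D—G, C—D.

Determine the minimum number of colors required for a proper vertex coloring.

A, C, F, I are mutually adjacent (a clique of size 4), so at least 4 colors are needed.
A valid assignment using 4 colors: A=3, B=2, C=4, D=3, E=3, F=1, G=4, H=4, I=2. Every edge joins two different colors.

4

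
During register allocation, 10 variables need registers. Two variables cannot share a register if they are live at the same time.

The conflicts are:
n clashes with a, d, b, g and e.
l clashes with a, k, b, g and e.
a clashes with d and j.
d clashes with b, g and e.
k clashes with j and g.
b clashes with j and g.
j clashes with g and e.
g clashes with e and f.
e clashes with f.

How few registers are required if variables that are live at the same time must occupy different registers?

4

n, d, g, e pairwise conflict, so at least 4 registers are needed.
A valid assignment using 4 registers: n=4, l=3, a=1, d=3, k=2, b=2, j=3, g=1, e=2, f=3. Every pair that conflicts lands in different registers.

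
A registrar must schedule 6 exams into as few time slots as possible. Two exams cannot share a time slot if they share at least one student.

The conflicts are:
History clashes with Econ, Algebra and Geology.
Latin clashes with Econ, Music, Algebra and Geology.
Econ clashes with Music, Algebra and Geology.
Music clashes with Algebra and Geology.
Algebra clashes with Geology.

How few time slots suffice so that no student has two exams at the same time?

5

Latin, Econ, Music, Algebra, Geology pairwise conflict, so at least 5 time slots are needed.
A valid assignment using 5 time slots: History=4, Latin=5, Econ=1, Music=4, Algebra=3, Geology=2. Each listed conflict is separated.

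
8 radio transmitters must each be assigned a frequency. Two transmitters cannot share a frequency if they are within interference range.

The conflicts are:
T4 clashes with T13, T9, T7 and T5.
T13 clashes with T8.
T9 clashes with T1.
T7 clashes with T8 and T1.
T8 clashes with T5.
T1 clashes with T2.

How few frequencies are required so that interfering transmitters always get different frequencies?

2

T1 and T2 conflict, so at least 2 frequencies are needed.
2 frequencies suffice: frequency 1 → {T4, T8, T1}; frequency 2 → {T13, T9, T7, T2, T5}. No two conflicting transmitters share a frequency.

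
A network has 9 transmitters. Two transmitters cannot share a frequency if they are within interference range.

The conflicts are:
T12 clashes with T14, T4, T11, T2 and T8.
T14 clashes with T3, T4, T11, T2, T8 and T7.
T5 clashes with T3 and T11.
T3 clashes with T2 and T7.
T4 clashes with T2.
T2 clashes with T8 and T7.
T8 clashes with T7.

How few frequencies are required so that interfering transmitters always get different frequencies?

4

T14, T3, T2, T7 all conflict with each other, so at least 4 frequencies are needed.
A valid assignment using 4 frequencies: T12=3, T14=1, T5=1, T3=4, T4=4, T11=2, T2=2, T8=4, T7=3. No two conflicting transmitters share a frequency.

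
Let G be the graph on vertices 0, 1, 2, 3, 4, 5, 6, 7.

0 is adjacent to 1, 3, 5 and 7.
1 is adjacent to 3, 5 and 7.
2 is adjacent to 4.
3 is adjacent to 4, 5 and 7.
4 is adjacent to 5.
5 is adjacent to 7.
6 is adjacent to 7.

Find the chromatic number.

5

0, 1, 3, 5, 7 are pairwise adjacent (a clique of size 5), so at least 5 colors are needed.
5 colors suffice: color red → {2, 3, 6}; color blue → {4, 7}; color green → {5}; color yellow → {1}; color purple → {0}. Every edge joins two different colors.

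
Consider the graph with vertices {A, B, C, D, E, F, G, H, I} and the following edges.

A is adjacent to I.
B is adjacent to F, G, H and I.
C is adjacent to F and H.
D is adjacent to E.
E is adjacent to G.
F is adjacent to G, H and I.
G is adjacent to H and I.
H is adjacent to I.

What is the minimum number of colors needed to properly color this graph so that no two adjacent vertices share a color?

B, F, G, H, I are pairwise adjacent (a clique of size 5), so at least 5 colors are needed.
One proper 5-coloring: A=1, B=5, C=2, D=2, E=1, F=3, G=2, H=1, I=4. Each edge has distinct colors on its endpoints.

5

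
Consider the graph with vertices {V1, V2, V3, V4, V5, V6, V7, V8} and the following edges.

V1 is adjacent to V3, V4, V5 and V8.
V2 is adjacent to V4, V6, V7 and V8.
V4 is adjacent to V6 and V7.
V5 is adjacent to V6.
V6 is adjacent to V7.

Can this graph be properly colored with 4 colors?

The chromatic number is 4. V2, V4, V6, V7 are pairwise adjacent (a clique of size 4), so at least 4 colors are needed.
4 colors suffice: color 1 → {V1, V6}; color 2 → {V2, V3, V5}; color 3 → {V4, V8}; color 4 → {V7}.
That is already a proper 4-coloring.

Yes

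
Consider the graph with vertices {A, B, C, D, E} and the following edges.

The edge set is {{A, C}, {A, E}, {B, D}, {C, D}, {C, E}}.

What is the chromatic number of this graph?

A, C, E form a triangle, so at least 3 colors are needed.
One proper 3-coloring: A=3, B=1, C=1, D=2, E=2. Each edge has distinct colors on its endpoints.

3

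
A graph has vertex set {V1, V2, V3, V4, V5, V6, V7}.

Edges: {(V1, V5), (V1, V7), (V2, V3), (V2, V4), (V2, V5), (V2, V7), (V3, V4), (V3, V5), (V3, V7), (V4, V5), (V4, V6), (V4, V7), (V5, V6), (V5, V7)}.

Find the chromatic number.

5

V2, V3, V4, V5, V7 form a clique, so at least 5 colors are needed.
5 colors suffice: V1=green, V2=purple, V3=yellow, V4=green, V5=red, V6=blue, V7=blue. Every edge joins two different colors.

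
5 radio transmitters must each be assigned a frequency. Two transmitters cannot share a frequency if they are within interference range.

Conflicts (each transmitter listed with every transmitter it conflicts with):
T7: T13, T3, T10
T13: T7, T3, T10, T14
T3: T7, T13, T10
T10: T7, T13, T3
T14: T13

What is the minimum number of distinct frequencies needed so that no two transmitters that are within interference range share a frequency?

T7, T13, T3, T10 all conflict with each other, so at least 4 frequencies are needed.
4 frequencies suffice: frequency 1 → {T13}; frequency 2 → {T10, T14}; frequency 3 → {T7}; frequency 4 → {T3}. Each listed conflict is separated.

4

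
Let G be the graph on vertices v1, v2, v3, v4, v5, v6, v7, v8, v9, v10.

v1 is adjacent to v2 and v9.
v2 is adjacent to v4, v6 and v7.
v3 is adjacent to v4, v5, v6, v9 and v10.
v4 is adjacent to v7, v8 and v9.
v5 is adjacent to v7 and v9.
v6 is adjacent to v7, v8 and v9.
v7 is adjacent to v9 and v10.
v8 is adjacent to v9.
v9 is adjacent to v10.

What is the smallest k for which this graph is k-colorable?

3

v2, v6, v7 are mutually adjacent, so at least 3 colors are needed.
3 colors suffice: color 1 → {v2, v9}; color 2 → {v1, v3, v7, v8}; color 3 → {v4, v5, v6, v10}. No two adjacent vertices share a color.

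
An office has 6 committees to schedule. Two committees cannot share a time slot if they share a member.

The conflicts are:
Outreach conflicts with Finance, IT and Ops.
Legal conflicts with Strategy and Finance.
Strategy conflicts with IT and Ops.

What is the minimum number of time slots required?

3

The cycle Outreach-IT-Strategy-Legal-Finance-Outreach has odd length 5, so it cannot be 2-colored; at least 3 time slots are needed.
3 time slots suffice: Outreach=1, Legal=2, Strategy=1, Finance=3, IT=2, Ops=2. Every pair that conflicts lands in different time slots.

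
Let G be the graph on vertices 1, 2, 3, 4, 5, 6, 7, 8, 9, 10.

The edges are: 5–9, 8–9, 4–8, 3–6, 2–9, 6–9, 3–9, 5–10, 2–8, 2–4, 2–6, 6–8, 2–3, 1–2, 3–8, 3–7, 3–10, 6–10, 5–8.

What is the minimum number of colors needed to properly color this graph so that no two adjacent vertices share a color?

2, 3, 6, 8, 9 are mutually adjacent (a clique of size 5), so at least 5 colors are needed.
5 colors suffice: color red → {2, 7, 10}; color blue → {1, 3, 4, 5}; color green → {8}; color yellow → {9}; color purple → {6}. Each edge has distinct colors on its endpoints.

5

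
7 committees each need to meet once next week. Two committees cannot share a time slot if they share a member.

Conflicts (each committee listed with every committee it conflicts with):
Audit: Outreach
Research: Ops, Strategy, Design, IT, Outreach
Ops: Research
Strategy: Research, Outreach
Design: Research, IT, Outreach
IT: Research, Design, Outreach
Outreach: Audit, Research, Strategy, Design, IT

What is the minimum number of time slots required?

4

Research, Design, IT, Outreach are mutually in conflict, so at least 4 time slots are needed.
4 time slots suffice: time slot 1 → {Audit, Research}; time slot 2 → {Ops, Outreach}; time slot 3 → {Strategy, Design}; time slot 4 → {IT}. Every pair that conflicts lands in different time slots.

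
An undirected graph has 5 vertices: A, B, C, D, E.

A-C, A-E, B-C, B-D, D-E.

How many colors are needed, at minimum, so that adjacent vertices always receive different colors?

The cycle B-D-E-A-C-B has odd length 5, so it cannot be 2-colored; at least 3 colors are needed.
3 colors suffice: color 1 → {C, E}; color 2 → {A, D}; color 3 → {B}. Each edge has distinct colors on its endpoints.

3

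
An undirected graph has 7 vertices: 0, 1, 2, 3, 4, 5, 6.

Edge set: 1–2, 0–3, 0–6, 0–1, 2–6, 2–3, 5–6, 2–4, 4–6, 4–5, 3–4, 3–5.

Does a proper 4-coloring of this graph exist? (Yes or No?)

The chromatic number is 3. 3, 4, 5 are mutually adjacent, so at least 3 colors are needed.
A valid assignment using 3 colors: 0=b, 1=a, 2=c, 3=a, 4=b, 5=c, 6=a.
Since 4 ≥ 3, a proper 4-coloring certainly exists.

Yes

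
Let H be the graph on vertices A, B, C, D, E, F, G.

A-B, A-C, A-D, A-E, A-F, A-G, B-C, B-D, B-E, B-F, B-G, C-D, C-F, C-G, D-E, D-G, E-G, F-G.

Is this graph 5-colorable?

The chromatic number is 5. A, B, C, F, G are mutually adjacent (a clique of size 5), so at least 5 colors are needed.
A valid assignment using 5 colors: A=2, B=1, C=4, D=5, E=4, F=5, G=3.
That is already a proper 5-coloring.

Yes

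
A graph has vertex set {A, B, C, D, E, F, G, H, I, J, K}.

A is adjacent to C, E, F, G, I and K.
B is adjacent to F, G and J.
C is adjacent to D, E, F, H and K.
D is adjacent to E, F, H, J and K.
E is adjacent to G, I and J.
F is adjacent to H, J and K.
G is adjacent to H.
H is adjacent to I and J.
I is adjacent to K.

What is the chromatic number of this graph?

4

C, D, F, H are mutually adjacent (a clique of size 4), so at least 4 colors are needed.
A valid assignment using 4 colors: A=4, B=2, C=3, D=4, E=1, F=1, G=3, H=2, I=3, J=3, K=2. Every edge joins two different colors.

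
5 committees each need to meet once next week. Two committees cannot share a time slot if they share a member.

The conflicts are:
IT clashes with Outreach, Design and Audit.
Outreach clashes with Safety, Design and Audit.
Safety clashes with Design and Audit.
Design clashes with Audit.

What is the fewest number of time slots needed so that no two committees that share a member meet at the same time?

4

Outreach, Safety, Design, Audit pairwise conflict, so at least 4 time slots are needed.
4 time slots suffice: time slot 1 → {Audit}; time slot 2 → {Design}; time slot 3 → {Outreach}; time slot 4 → {IT, Safety}. Each listed conflict is separated.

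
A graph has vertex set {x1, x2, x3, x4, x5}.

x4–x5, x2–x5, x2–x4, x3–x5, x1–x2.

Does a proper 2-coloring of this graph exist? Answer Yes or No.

x2, x4, x5 form a triangle, so at least 3 colors are needed.
So 2 colors are not enough.

No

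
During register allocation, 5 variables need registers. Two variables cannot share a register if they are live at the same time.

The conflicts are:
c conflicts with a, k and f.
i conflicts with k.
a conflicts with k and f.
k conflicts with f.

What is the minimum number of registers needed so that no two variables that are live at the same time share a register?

4

c, a, k, f pairwise conflict, so at least 4 registers are needed.
4 registers suffice: register 1 → {k}; register 2 → {i, f}; register 3 → {c}; register 4 → {a}. Every pair that conflicts lands in different registers.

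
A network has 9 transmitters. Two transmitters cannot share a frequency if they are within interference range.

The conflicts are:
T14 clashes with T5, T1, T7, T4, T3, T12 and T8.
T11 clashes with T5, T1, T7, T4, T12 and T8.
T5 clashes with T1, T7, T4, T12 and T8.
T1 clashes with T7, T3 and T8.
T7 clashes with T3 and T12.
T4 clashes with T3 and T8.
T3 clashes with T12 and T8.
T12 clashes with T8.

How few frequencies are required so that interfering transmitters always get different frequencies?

4

T14, T4, T3, T8 all conflict with each other, so at least 4 frequencies are needed.
4 frequencies suffice: T14=2, T11=2, T5=3, T1=4, T7=1, T4=4, T3=3, T12=4, T8=1. Every pair that conflicts lands in different frequencies.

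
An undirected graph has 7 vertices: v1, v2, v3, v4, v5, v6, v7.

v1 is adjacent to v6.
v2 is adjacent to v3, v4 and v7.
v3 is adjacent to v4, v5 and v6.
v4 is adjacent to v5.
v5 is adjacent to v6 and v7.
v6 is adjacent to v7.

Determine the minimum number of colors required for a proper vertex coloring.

3

v2, v3, v4 are pairwise adjacent, so at least 3 colors are needed.
3 colors suffice: color 1 → {v1, v3, v7}; color 2 → {v2, v5}; color 3 → {v4, v6}. Every edge joins two different colors.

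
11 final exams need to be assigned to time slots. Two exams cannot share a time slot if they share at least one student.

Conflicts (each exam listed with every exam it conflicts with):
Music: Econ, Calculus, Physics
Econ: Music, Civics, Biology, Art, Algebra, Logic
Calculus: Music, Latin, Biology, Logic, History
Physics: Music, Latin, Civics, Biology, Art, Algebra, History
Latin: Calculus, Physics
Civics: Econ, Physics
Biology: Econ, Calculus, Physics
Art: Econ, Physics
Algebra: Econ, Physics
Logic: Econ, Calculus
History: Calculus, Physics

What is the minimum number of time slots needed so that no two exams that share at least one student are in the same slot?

2

Calculus and History conflict, so at least 2 time slots are needed.
2 time slots suffice: time slot 1 → {Econ, Calculus, Physics}; time slot 2 → {Music, Latin, Civics, Biology, Art, Algebra, Logic, History}. Each listed conflict is separated.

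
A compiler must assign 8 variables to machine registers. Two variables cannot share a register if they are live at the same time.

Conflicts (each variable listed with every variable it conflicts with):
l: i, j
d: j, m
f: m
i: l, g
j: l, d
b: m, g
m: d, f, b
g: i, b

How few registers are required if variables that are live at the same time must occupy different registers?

The cycle d-m-b-g-i-l-j-d has odd length 7, so it cannot be 2-colored; at least 3 registers are needed.
3 registers suffice: register 1 → {j, m, g}; register 2 → {d, f, i, b}; register 3 → {l}. No two conflicting variables share a register.

3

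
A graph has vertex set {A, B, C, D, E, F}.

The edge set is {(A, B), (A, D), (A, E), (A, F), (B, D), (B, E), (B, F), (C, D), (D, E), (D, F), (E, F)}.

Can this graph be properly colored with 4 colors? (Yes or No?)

No

A, B, D, E, F are pairwise adjacent (a clique of size 5), so at least 5 colors are needed.
So 4 colors are not enough.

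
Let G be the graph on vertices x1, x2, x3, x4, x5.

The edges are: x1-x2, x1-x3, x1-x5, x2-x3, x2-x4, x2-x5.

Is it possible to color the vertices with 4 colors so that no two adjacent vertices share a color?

The chromatic number is 3. x1, x2, x3 form a triangle, so at least 3 colors are needed.
3 colors suffice: color 1 → {x2}; color 2 → {x1, x4}; color 3 → {x3, x5}.
Since 4 ≥ 3, a proper 4-coloring certainly exists.

Yes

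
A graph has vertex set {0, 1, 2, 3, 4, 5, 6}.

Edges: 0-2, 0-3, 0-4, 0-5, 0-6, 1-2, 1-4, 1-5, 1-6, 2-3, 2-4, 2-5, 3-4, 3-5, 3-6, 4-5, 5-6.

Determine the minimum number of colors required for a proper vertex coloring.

0, 2, 3, 4, 5 form a clique, so at least 5 colors are needed.
5 colors suffice: color a → {5}; color b → {0, 1}; color c → {3}; color d → {2, 6}; color e → {4}. Every edge joins two different colors.

5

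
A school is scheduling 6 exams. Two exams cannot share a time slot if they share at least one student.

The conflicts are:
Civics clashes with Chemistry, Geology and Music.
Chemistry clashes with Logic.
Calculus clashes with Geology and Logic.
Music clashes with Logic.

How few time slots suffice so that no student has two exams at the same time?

The cycle Calculus-Logic-Music-Civics-Geology-Calculus has odd length 5, so it cannot be 2-colored; at least 3 time slots are needed.
A valid assignment using 3 time slots: Civics=1, Chemistry=2, Calculus=3, Geology=2, Music=2, Logic=1. Each listed conflict is separated.

3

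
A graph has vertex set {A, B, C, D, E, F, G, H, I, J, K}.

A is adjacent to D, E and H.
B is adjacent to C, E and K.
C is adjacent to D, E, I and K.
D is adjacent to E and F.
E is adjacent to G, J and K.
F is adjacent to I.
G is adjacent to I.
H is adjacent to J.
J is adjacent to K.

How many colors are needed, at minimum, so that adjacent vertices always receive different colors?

4

B, C, E, K form a clique, so at least 4 colors are needed.
4 colors suffice: A=2, B=4, C=2, D=3, E=1, F=2, G=2, H=1, I=1, J=2, K=3. Every edge joins two different colors.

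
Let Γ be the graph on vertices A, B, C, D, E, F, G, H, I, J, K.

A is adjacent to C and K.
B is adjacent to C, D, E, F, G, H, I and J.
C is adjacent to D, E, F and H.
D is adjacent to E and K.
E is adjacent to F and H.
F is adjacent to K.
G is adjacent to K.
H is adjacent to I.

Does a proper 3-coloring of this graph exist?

B, C, E, F are pairwise adjacent (a clique of size 4), so at least 4 colors are needed.
So 3 colors are not enough.

No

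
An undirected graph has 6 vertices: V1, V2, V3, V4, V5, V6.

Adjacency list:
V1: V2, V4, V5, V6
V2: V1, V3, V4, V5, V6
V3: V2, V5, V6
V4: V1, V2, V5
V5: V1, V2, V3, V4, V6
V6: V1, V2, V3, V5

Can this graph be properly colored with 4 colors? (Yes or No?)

The chromatic number is 4. V2, V3, V5, V6 are mutually adjacent (a clique of size 4), so at least 4 colors are needed.
4 colors suffice: color 1 → {V5}; color 2 → {V2}; color 3 → {V4, V6}; color 4 → {V1, V3}.
That is already a proper 4-coloring.

Yes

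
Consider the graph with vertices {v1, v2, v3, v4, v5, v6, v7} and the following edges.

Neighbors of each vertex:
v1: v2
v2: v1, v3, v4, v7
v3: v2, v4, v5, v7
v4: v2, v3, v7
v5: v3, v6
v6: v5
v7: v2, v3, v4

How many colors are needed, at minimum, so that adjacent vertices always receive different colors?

v2, v3, v4, v7 are pairwise adjacent (a clique of size 4), so at least 4 colors are needed.
4 colors suffice: color 1 → {v2, v5}; color 2 → {v1, v3, v6}; color 3 → {v4}; color 4 → {v7}. Every edge joins two different colors.

4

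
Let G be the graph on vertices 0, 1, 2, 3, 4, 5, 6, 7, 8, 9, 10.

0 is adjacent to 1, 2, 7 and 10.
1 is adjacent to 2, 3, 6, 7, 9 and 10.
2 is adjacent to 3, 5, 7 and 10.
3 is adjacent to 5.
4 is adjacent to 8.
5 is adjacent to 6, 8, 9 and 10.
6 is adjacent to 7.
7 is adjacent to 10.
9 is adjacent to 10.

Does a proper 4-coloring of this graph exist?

0, 1, 2, 7, 10 form a clique, so at least 5 colors are needed.
So 4 colors are not enough.

No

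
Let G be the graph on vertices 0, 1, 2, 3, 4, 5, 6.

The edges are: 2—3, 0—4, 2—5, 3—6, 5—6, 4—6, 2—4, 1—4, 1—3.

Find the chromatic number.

1 and 3 are adjacent, so at least 2 colors are needed.
2 colors suffice: color a → {3, 4, 5}; color b → {0, 1, 2, 6}. Each edge has distinct colors on its endpoints.

2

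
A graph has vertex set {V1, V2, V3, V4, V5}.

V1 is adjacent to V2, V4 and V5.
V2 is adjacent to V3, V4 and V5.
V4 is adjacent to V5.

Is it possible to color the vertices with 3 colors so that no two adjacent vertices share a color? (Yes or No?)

No

V1, V2, V4, V5 are pairwise adjacent (a clique of size 4), so at least 4 colors are needed.
So 3 colors are not enough.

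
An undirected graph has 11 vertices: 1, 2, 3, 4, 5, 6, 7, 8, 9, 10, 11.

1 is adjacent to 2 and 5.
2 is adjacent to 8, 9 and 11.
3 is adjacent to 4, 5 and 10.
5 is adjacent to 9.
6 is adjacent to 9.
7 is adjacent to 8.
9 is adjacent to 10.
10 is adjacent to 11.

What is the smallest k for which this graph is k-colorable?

2

2 and 9 are adjacent, so at least 2 colors are needed.
A valid assignment using 2 colors: 1=a, 2=b, 3=a, 4=b, 5=b, 6=b, 7=b, 8=a, 9=a, 10=b, 11=a. No two adjacent vertices share a color.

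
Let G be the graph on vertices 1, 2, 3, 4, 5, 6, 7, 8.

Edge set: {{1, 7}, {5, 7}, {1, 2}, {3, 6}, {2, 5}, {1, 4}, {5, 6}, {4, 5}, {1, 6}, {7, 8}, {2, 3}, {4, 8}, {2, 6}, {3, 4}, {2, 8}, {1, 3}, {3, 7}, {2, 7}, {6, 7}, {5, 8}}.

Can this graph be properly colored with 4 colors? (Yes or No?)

1, 2, 3, 6, 7 are pairwise adjacent (a clique of size 5), so at least 5 colors are needed.
So 4 colors are not enough.

No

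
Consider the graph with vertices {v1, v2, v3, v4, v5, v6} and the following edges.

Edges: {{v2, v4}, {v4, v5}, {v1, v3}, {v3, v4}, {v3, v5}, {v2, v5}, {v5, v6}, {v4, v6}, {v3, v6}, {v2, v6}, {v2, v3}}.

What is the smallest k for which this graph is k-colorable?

5

v2, v3, v4, v5, v6 are mutually adjacent (a clique of size 5), so at least 5 colors are needed.
One proper 5-coloring: v1=2, v2=3, v3=1, v4=4, v5=5, v6=2. Each edge has distinct colors on its endpoints.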